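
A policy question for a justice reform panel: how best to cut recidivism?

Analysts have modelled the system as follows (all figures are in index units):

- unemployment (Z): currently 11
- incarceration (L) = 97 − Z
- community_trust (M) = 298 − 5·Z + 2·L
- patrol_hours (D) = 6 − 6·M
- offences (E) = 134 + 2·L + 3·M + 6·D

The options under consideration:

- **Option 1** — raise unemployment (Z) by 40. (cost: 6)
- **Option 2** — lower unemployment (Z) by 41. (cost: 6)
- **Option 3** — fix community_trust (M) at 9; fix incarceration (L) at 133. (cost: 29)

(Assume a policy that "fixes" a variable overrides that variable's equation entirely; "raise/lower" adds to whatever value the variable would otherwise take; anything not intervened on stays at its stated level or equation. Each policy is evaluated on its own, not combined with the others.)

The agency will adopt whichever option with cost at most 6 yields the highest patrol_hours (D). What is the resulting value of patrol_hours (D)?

-804

Option 1 (Z + 40):
  Z = 11 + 40 = 51
  L = 97 − 51 = 46
  M = 298 − 5·51 + 2·46 = 135
  D = 6 − 6·135 = -804
Option 2 (Z − 41):
  Z = 11 − 41 = -30
  L = 97 − (-30) = 127
  M = 298 − 5·(-30) + 2·127 = 702
  D = 6 − 6·702 = -4206
Comparing — Option 1: D=-804, Option 2: D=-4206. Highest is -804 (Option 1).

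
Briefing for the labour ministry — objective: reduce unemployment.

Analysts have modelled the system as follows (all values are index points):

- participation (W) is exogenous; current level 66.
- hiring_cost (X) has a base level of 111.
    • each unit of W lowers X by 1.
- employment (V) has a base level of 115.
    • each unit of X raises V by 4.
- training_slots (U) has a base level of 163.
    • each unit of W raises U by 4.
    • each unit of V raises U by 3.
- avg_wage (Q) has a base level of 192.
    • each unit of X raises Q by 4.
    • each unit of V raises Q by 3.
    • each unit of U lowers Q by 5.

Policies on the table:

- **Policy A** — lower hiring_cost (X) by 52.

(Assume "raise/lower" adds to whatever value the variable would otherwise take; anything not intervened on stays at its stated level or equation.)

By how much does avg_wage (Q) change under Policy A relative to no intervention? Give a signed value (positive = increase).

Baseline:
  W = 66
  X = 111 − 66 = 45
  V = 115 + 4·45 = 295
  U = 163 + 4·66 + 3·295 = 1312
  Q = 192 + 4·45 + 3·295 − 5·1312 = -5303
Policy A (X − 52):
  W = 66
  X = 111 − 66 (−52 from intervention) = -7
  V = 115 + 4·(-7) = 87
  U = 163 + 4·66 + 3·87 = 688
  Q = 192 + 4·(-7) + 3·87 − 5·688 = -3015
Change in Q: -3015 − (-5303) = 2288

2288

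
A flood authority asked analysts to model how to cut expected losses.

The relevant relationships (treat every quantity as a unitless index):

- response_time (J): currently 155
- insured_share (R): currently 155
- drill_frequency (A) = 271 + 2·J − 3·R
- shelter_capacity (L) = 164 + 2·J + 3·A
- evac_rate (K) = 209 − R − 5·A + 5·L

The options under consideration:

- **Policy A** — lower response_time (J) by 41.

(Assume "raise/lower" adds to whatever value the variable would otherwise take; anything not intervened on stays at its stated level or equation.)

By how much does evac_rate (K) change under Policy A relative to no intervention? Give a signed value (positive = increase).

Baseline:
  J = 155
  R = 155
  A = 271 + 2·155 − 3·155 = 116
  L = 164 + 2·155 + 3·116 = 822
  K = 209 − 155 − 5·116 + 5·822 = 3584
Policy A (J − 41):
  J = 155 − 41 = 114
  R = 155
  A = 271 + 2·114 − 3·155 = 34
  L = 164 + 2·114 + 3·34 = 494
  K = 209 − 155 − 5·34 + 5·494 = 2354
Change in K: 2354 − 3584 = -1230

-1230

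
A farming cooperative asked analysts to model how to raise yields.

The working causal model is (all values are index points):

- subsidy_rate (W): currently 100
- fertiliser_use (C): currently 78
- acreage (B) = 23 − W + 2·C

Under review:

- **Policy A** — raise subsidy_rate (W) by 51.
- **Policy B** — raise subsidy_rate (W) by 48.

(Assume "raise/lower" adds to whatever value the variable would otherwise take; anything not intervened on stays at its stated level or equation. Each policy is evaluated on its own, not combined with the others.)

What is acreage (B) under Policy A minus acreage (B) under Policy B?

-3

Policy A (W + 51):
  W = 100 + 51 = 151
  C = 78
  B = 23 − 151 + 2·78 = 28
Policy B (W + 48):
  W = 100 + 48 = 148
  C = 78
  B = 23 − 148 + 2·78 = 31
B: 28 − 31 = -3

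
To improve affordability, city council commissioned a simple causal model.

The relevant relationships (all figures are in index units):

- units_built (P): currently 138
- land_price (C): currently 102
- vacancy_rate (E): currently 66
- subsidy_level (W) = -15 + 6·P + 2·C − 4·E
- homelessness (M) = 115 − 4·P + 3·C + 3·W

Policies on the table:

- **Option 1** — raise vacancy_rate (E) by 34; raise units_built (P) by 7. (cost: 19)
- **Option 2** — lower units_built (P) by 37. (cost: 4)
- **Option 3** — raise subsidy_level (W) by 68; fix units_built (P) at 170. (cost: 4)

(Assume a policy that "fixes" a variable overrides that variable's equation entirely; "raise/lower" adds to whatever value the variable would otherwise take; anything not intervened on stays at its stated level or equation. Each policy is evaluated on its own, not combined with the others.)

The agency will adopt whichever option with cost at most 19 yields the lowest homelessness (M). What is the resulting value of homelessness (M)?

Option 1 (E + 34, P + 7):
  P = 138 + 7 = 145
  C = 102
  E = 66 + 34 = 100
  W = -15 + 6·145 + 2·102 − 4·100 = 659
  M = 115 − 4·145 + 3·102 + 3·659 = 1818
Option 2 (P − 37):
  P = 138 − 37 = 101
  C = 102
  E = 66
  W = -15 + 6·101 + 2·102 − 4·66 = 531
  M = 115 − 4·101 + 3·102 + 3·531 = 1610
Option 3 (W + 68, P := 170):
  P = 170
  C = 102
  E = 66
  W = -15 + 6·170 + 2·102 − 4·66 (+68 from intervention) = 1013
  M = 115 − 4·170 + 3·102 + 3·1013 = 2780
Comparing — Option 1: M=1818, Option 2: M=1610, Option 3: M=2780. Lowest is 1610 (Option 2).

1610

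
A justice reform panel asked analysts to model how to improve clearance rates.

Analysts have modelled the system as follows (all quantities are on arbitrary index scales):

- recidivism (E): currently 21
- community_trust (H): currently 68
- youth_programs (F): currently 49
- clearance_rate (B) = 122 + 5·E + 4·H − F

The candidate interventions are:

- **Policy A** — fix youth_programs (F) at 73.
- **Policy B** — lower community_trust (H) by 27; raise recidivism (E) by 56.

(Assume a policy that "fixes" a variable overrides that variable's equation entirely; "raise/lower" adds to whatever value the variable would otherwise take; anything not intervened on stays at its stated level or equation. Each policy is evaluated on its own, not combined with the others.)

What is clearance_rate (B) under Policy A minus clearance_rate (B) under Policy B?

-196

Policy A (F := 73):
  E = 21
  H = 68
  F = 73
  B = 122 + 5·21 + 4·68 − 73 = 426
Policy B (H − 27, E + 56):
  E = 21 + 56 = 77
  H = 68 − 27 = 41
  F = 49
  B = 122 + 5·77 + 4·41 − 49 = 622
B: 426 − 622 = -196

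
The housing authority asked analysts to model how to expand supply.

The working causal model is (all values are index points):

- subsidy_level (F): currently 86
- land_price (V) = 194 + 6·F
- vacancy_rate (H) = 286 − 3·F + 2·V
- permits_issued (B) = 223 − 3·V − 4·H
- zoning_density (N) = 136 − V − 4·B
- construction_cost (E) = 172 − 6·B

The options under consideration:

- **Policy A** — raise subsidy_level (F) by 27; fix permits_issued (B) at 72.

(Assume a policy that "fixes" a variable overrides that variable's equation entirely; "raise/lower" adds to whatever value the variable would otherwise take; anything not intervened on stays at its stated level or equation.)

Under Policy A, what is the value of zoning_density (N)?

-1024

Policy A (F + 27, B := 72):
  F = 86 + 27 = 113
  V = 194 + 6·113 = 872
  H = 286 − 3·113 + 2·872 = 1691
  B = 72
  N = 136 − 872 − 4·72 = -1024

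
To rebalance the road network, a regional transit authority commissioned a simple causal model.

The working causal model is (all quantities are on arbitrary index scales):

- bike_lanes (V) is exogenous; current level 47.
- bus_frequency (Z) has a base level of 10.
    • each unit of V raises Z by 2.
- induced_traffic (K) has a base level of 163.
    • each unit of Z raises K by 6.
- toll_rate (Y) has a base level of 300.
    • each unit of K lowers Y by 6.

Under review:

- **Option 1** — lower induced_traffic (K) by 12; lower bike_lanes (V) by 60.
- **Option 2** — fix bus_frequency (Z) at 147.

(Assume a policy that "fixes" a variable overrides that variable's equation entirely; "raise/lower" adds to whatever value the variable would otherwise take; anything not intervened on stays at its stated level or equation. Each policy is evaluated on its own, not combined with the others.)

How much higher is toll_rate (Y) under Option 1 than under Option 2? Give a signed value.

Option 1 (K − 12, V − 60):
  V = 47 − 60 = -13
  Z = 10 + 2·(-13) = -16
  K = 163 + 6·(-16) (−12 from intervention) = 55
  Y = 300 − 6·55 = -30
Option 2 (Z := 147):
  V = 47
  Z = 147
  K = 163 + 6·147 = 1045
  Y = 300 − 6·1045 = -5970
Y: -30 − (-5970) = 5940

5940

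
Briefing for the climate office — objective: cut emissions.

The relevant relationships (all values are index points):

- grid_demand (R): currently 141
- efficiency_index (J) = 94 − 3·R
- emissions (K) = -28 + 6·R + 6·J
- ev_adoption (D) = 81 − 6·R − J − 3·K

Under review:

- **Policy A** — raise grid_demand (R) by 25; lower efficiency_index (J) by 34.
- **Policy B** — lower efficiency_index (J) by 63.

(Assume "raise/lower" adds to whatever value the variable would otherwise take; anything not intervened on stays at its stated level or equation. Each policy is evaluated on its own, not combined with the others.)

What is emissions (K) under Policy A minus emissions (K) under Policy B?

Policy A (R + 25, J − 34):
  R = 141 + 25 = 166
  J = 94 − 3·166 (−34 from intervention) = -438
  K = -28 + 6·166 + 6·(-438) = -1660
Policy B (J − 63):
  R = 141
  J = 94 − 3·141 (−63 from intervention) = -392
  K = -28 + 6·141 + 6·(-392) = -1534
K: -1660 − (-1534) = -126

-126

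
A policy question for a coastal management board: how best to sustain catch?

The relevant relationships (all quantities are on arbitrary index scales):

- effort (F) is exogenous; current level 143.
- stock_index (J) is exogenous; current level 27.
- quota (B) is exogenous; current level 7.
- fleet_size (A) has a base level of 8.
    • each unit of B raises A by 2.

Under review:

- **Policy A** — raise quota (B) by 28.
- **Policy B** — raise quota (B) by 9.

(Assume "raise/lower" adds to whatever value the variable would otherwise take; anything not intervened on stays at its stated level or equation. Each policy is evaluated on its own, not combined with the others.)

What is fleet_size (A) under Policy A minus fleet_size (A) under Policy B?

38

Policy A (B + 28):
  B = 7 + 28 = 35
  A = 8 + 2·35 = 78
Policy B (B + 9):
  B = 7 + 9 = 16
  A = 8 + 2·16 = 40
A: 78 − 40 = 38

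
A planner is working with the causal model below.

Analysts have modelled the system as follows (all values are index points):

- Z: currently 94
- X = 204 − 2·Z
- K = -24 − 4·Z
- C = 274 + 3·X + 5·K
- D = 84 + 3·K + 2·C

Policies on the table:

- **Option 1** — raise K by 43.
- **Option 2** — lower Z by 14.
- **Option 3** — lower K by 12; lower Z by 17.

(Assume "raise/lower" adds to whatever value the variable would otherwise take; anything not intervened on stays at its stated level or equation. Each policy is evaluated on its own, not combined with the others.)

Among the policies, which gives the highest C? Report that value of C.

Option 1 (K + 43):
  Z = 94
  X = 204 − 2·94 = 16
  K = -24 − 4·94 (+43 from intervention) = -357
  C = 274 + 3·16 + 5·(-357) = -1463
Option 2 (Z − 14):
  Z = 94 − 14 = 80
  X = 204 − 2·80 = 44
  K = -24 − 4·80 = -344
  C = 274 + 3·44 + 5·(-344) = -1314
Option 3 (K − 12, Z − 17):
  Z = 94 − 17 = 77
  X = 204 − 2·77 = 50
  K = -24 − 4·77 (−12 from intervention) = -344
  C = 274 + 3·50 + 5·(-344) = -1296
Comparing — Option 1: C=-1463, Option 2: C=-1314, Option 3: C=-1296. Highest is -1296 (Option 3).

-1296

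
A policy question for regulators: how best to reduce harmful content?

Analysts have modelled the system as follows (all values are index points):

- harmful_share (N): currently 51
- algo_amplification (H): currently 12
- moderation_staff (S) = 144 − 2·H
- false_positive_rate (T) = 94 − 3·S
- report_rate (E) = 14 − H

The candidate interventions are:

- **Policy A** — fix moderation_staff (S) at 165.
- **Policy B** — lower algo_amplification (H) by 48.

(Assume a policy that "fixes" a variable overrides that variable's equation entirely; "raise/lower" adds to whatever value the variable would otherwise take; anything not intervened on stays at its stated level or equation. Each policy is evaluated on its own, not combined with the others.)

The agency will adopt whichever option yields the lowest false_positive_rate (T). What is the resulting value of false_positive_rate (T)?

-554

Policy A (S := 165):
  H = 12
  S = 165
  T = 94 − 3·165 = -401
Policy B (H − 48):
  H = 12 − 48 = -36
  S = 144 − 2·(-36) = 216
  T = 94 − 3·216 = -554
Comparing — Policy A: T=-401, Policy B: T=-554. Lowest is -554 (Policy B).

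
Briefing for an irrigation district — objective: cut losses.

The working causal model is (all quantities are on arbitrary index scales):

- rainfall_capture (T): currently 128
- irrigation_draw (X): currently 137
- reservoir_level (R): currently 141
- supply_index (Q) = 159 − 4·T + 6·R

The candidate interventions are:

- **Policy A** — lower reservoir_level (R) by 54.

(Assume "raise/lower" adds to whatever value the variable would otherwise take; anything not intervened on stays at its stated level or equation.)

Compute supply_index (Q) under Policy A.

Policy A (R − 54):
  T = 128
  R = 141 − 54 = 87
  Q = 159 − 4·128 + 6·87 = 169

169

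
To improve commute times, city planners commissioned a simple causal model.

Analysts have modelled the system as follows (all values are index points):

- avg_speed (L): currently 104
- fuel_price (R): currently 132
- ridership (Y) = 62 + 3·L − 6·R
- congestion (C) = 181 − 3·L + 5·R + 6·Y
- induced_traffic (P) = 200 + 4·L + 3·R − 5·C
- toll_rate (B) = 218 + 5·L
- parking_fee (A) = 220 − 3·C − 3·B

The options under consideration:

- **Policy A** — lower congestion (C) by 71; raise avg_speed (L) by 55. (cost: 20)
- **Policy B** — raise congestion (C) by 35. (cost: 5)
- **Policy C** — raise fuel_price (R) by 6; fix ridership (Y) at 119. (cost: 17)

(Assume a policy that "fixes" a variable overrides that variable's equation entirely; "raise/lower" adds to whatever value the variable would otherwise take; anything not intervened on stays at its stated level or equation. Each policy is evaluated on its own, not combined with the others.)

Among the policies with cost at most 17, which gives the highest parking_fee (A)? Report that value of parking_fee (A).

Policy B (C + 35):
  L = 104
  R = 132
  Y = 62 + 3·104 − 6·132 = -418
  C = 181 − 3·104 + 5·132 + 6·(-418) (+35 from intervention) = -1944
  B = 218 + 5·104 = 738
  A = 220 − 3·(-1944) − 3·738 = 3838
Policy C (R + 6, Y := 119):
  L = 104
  R = 132 + 6 = 138
  Y = 119
  C = 181 − 3·104 + 5·138 + 6·119 = 1273
  B = 218 + 5·104 = 738
  A = 220 − 3·1273 − 3·738 = -5813
Comparing — Policy B: A=3838, Policy C: A=-5813. Highest is 3838 (Policy B).

3838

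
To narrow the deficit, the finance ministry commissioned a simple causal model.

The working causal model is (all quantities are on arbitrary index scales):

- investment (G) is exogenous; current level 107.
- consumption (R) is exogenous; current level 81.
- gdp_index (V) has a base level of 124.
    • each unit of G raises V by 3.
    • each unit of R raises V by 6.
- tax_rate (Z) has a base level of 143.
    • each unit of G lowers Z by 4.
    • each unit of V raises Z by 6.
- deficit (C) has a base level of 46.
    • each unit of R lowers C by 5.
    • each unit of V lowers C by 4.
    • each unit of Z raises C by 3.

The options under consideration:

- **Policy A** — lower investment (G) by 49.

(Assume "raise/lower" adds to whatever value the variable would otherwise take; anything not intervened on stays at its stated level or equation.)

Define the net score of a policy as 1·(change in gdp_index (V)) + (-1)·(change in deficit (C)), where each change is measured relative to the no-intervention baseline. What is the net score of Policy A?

1323

Baseline:
  G = 107
  R = 81
  V = 124 + 3·107 + 6·81 = 931
  Z = 143 − 4·107 + 6·931 = 5301
  C = 46 − 5·81 − 4·931 + 3·5301 = 11820
Policy A (G − 49):
  G = 107 − 49 = 58
  R = 81
  V = 124 + 3·58 + 6·81 = 784
  Z = 143 − 4·58 + 6·784 = 4615
  C = 46 − 5·81 − 4·784 + 3·4615 = 10350
ΔV = 784 − 931 = -147; ΔC = 10350 − 11820 = -1470
Score = 1·(-147) + (-1)·(-1470) = 1323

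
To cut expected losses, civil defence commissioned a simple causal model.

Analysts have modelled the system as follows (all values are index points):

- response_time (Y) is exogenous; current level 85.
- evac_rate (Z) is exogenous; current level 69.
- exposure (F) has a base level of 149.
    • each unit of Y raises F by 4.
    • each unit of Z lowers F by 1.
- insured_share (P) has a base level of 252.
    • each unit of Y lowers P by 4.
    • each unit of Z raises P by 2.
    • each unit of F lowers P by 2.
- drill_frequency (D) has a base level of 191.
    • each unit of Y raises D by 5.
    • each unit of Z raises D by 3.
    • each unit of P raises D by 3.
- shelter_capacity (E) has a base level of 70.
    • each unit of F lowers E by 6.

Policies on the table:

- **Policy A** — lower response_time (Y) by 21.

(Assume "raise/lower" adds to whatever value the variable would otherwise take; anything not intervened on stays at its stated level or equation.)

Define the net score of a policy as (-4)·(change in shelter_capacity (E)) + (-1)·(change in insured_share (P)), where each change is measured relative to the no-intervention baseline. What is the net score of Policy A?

Baseline:
  Y = 85
  Z = 69
  F = 149 + 4·85 − 69 = 420
  P = 252 − 4·85 + 2·69 − 2·420 = -790
  E = 70 − 6·420 = -2450
Policy A (Y − 21):
  Y = 85 − 21 = 64
  Z = 69
  F = 149 + 4·64 − 69 = 336
  P = 252 − 4·64 + 2·69 − 2·336 = -538
  E = 70 − 6·336 = -1946
ΔE = -1946 − (-2450) = 504; ΔP = -538 − (-790) = 252
Score = (-4)·504 + (-1)·252 = -2268

-2268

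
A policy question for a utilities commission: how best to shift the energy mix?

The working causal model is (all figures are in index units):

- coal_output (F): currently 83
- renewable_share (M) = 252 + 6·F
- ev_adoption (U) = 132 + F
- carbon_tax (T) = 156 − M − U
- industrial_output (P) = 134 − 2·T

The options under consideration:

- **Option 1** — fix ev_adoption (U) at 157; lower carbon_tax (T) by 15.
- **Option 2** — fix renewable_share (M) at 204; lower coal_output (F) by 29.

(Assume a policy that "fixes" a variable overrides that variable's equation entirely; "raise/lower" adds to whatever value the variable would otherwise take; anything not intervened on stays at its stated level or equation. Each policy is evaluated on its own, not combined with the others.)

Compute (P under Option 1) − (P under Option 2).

Option 1 (U := 157, T − 15):
  F = 83
  M = 252 + 6·83 = 750
  U = 157
  T = 156 − 750 − 157 (−15 from intervention) = -766
  P = 134 − 2·(-766) = 1666
Option 2 (M := 204, F − 29):
  F = 83 − 29 = 54
  M = 204
  U = 132 + 54 = 186
  T = 156 − 204 − 186 = -234
  P = 134 − 2·(-234) = 602
P: 1666 − 602 = 1064

1064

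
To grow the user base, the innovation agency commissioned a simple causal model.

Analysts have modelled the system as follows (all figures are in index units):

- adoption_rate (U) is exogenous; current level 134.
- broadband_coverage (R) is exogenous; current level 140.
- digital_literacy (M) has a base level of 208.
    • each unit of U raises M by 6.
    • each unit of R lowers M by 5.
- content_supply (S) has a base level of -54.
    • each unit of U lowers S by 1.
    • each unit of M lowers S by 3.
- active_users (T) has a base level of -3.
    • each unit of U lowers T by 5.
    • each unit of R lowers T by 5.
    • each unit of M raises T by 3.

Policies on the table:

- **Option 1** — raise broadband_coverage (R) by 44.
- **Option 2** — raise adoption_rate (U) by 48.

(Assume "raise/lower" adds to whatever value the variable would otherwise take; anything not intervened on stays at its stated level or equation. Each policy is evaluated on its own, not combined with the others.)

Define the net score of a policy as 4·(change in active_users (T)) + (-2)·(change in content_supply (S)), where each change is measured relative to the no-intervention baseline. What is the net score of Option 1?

Baseline:
  U = 134
  R = 140
  M = 208 + 6·134 − 5·140 = 312
  S = -54 − 134 − 3·312 = -1124
  T = -3 − 5·134 − 5·140 + 3·312 = -437
Option 1 (R + 44):
  U = 134
  R = 140 + 44 = 184
  M = 208 + 6·134 − 5·184 = 92
  S = -54 − 134 − 3·92 = -464
  T = -3 − 5·134 − 5·184 + 3·92 = -1317
ΔT = -1317 − (-437) = -880; ΔS = -464 − (-1124) = 660
Score = 4·(-880) + (-2)·660 = -4840

-4840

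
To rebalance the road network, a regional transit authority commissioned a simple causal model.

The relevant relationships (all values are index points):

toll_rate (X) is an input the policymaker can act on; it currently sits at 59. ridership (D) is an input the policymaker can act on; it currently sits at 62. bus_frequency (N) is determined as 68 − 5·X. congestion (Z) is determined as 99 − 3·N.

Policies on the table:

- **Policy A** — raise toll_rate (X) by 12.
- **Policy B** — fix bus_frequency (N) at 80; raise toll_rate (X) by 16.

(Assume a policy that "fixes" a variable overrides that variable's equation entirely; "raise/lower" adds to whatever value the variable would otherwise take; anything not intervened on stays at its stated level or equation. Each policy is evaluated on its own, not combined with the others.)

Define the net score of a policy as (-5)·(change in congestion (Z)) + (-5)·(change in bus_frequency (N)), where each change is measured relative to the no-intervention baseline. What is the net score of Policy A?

Baseline:
  X = 59
  N = 68 − 5·59 = -227
  Z = 99 − 3·(-227) = 780
Policy A (X + 12):
  X = 59 + 12 = 71
  N = 68 − 5·71 = -287
  Z = 99 − 3·(-287) = 960
ΔZ = 960 − 780 = 180; ΔN = -287 − (-227) = -60
Score = (-5)·180 + (-5)·(-60) = -600

-600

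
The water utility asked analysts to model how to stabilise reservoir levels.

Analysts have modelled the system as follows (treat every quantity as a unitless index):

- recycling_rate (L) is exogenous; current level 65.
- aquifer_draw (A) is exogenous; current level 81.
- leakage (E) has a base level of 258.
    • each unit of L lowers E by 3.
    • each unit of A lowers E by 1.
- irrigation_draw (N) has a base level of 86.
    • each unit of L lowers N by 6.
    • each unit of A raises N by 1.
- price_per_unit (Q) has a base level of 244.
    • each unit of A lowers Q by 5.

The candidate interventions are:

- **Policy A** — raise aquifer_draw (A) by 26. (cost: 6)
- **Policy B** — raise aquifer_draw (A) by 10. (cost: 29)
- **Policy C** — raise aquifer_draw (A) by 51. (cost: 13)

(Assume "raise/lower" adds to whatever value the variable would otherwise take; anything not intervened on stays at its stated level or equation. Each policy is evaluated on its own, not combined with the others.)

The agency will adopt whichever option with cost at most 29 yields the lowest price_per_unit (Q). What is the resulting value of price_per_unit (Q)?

Policy A (A + 26):
  A = 81 + 26 = 107
  Q = 244 − 5·107 = -291
Policy B (A + 10):
  A = 81 + 10 = 91
  Q = 244 − 5·91 = -211
Policy C (A + 51):
  A = 81 + 51 = 132
  Q = 244 − 5·132 = -416
Comparing — Policy A: Q=-291, Policy B: Q=-211, Policy C: Q=-416. Lowest is -416 (Policy C).

-416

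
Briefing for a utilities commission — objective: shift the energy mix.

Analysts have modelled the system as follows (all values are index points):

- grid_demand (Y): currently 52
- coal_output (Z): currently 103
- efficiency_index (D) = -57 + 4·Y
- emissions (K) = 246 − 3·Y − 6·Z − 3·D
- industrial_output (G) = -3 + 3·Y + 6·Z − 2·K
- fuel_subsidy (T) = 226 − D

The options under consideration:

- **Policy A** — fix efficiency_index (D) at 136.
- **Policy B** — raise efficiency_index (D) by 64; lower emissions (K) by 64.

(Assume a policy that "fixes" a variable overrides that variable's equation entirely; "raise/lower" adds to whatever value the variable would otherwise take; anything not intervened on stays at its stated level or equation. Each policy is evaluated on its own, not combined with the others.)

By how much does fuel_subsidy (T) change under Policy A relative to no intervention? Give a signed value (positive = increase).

Baseline:
  Y = 52
  D = -57 + 4·52 = 151
  T = 226 − 151 = 75
Policy A (D := 136):
  Y = 52
  D = 136
  T = 226 − 136 = 90
Change in T: 90 − 75 = 15

15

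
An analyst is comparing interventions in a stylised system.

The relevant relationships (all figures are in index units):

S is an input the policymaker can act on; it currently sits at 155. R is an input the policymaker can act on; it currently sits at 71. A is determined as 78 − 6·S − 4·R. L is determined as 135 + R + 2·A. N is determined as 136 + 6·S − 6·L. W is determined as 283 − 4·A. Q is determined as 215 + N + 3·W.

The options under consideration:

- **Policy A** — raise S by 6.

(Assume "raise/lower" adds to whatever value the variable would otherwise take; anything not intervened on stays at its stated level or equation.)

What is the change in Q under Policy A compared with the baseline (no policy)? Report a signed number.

Baseline:
  S = 155
  R = 71
  A = 78 − 6·155 − 4·71 = -1136
  L = 135 + 71 + 2·(-1136) = -2066
  N = 136 + 6·155 − 6·(-2066) = 13462
  W = 283 − 4·(-1136) = 4827
  Q = 215 + 13462 + 3·4827 = 28158
Policy A (S + 6):
  S = 155 + 6 = 161
  R = 71
  A = 78 − 6·161 − 4·71 = -1172
  L = 135 + 71 + 2·(-1172) = -2138
  N = 136 + 6·161 − 6·(-2138) = 13930
  W = 283 − 4·(-1172) = 4971
  Q = 215 + 13930 + 3·4971 = 29058
Change in Q: 29058 − 28158 = 900

900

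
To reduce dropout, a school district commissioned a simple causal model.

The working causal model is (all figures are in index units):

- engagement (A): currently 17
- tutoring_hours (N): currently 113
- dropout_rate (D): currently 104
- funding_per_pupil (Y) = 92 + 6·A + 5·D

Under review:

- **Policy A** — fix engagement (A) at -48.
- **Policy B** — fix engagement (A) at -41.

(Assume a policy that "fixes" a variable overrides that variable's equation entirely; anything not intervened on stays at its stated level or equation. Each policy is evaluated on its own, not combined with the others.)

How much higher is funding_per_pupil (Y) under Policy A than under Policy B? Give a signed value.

-42

Policy A (A := -48):
  A = -48
  D = 104
  Y = 92 + 6·(-48) + 5·104 = 324
Policy B (A := -41):
  A = -41
  D = 104
  Y = 92 + 6·(-41) + 5·104 = 366
Y: 324 − 366 = -42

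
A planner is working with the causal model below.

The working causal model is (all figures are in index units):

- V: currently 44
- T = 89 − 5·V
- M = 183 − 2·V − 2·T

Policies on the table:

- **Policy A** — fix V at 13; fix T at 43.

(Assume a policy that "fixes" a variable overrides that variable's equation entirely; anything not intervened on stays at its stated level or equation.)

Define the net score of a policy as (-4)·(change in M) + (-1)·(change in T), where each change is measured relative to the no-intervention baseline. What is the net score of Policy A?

Baseline:
  V = 44
  T = 89 − 5·44 = -131
  M = 183 − 2·44 − 2·(-131) = 357
Policy A (V := 13, T := 43):
  V = 13
  T = 43
  M = 183 − 2·13 − 2·43 = 71
ΔM = 71 − 357 = -286; ΔT = 43 − (-131) = 174
Score = (-4)·(-286) + (-1)·174 = 970

970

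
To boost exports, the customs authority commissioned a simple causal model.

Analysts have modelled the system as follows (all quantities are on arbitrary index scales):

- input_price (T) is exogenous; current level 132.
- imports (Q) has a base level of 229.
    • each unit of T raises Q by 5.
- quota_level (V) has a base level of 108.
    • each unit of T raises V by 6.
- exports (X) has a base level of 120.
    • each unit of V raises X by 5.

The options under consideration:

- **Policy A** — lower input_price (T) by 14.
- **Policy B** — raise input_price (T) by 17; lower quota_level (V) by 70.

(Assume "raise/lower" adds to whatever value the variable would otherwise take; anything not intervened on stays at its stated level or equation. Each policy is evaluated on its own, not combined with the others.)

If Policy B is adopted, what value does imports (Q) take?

Policy B (T + 17, V − 70):
  T = 132 + 17 = 149
  Q = 229 + 5·149 = 974

974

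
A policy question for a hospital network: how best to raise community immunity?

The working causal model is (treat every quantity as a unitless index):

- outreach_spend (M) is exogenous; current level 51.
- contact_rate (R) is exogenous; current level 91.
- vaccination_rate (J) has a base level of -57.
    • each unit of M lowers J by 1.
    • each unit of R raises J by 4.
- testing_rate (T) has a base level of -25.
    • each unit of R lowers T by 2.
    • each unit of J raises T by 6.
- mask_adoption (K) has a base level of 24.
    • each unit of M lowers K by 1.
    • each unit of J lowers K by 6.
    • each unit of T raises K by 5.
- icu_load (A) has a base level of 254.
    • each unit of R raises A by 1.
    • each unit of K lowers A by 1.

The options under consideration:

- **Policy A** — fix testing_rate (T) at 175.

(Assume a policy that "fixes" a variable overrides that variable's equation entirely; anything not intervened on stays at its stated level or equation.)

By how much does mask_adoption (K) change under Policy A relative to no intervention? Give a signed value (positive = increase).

Baseline:
  M = 51
  R = 91
  J = -57 − 51 + 4·91 = 256
  T = -25 − 2·91 + 6·256 = 1329
  K = 24 − 51 − 6·256 + 5·1329 = 5082
Policy A (T := 175):
  M = 51
  R = 91
  J = -57 − 51 + 4·91 = 256
  T = 175
  K = 24 − 51 − 6·256 + 5·175 = -688
Change in K: -688 − 5082 = -5770

-5770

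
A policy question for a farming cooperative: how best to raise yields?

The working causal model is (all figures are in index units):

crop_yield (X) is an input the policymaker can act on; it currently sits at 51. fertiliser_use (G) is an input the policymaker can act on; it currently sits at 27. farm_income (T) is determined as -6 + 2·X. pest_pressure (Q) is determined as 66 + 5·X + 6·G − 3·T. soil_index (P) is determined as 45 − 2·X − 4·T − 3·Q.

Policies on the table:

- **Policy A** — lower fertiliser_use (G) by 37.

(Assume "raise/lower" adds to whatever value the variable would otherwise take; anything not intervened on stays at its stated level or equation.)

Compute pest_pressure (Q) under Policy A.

-27

Policy A (G − 37):
  X = 51
  G = 27 − 37 = -10
  T = -6 + 2·51 = 96
  Q = 66 + 5·51 + 6·(-10) − 3·96 = -27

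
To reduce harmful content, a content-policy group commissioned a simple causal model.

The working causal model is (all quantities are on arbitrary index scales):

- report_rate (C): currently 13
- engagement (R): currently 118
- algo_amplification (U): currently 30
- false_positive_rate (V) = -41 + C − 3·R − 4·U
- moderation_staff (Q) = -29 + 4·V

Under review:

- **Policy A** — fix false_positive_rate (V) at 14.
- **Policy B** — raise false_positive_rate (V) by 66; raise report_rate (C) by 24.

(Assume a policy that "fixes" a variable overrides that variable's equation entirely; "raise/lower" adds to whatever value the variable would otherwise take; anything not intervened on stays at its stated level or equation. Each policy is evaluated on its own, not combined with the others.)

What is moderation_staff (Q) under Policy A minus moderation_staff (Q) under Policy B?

1704

Policy A (V := 14):
  C = 13
  R = 118
  U = 30
  V = 14
  Q = -29 + 4·14 = 27
Policy B (V + 66, C + 24):
  C = 13 + 24 = 37
  R = 118
  U = 30
  V = -41 + 37 − 3·118 − 4·30 (+66 from intervention) = -412
  Q = -29 + 4·(-412) = -1677
Q: 27 − (-1677) = 1704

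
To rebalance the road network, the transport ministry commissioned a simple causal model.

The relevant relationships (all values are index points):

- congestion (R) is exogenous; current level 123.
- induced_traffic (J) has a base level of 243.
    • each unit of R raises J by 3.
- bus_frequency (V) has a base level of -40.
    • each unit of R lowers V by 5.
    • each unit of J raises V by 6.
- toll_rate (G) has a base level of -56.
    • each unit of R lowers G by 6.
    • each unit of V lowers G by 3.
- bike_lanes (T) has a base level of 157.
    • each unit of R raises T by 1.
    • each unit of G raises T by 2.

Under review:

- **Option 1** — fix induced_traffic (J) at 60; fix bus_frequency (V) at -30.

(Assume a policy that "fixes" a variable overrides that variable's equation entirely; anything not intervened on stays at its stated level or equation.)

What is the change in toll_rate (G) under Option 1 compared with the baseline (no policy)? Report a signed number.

9141

Baseline:
  R = 123
  J = 243 + 3·123 = 612
  V = -40 − 5·123 + 6·612 = 3017
  G = -56 − 6·123 − 3·3017 = -9845
Option 1 (J := 60, V := -30):
  R = 123
  J = 60
  V = -30
  G = -56 − 6·123 − 3·(-30) = -704
Change in G: -704 − (-9845) = 9141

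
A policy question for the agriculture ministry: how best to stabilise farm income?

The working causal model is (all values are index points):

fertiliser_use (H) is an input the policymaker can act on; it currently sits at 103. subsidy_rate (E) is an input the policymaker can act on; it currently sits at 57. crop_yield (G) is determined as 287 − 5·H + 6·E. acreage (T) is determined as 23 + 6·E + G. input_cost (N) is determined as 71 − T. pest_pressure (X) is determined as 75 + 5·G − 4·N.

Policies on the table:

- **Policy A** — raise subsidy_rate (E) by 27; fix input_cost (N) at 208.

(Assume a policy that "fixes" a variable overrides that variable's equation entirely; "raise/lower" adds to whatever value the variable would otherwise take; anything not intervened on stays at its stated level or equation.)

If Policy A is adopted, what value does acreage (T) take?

Policy A (E + 27, N := 208):
  H = 103
  E = 57 + 27 = 84
  G = 287 − 5·103 + 6·84 = 276
  T = 23 + 6·84 + 276 = 803

803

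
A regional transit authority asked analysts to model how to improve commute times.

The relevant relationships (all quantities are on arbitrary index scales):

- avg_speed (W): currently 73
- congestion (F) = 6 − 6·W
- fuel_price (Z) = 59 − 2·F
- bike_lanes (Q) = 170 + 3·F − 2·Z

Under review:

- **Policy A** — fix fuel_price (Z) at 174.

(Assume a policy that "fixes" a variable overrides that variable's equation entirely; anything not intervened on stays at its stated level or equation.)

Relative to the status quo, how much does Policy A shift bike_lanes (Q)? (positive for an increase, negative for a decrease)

Baseline:
  W = 73
  F = 6 − 6·73 = -432
  Z = 59 − 2·(-432) = 923
  Q = 170 + 3·(-432) − 2·923 = -2972
Policy A (Z := 174):
  W = 73
  F = 6 − 6·73 = -432
  Z = 174
  Q = 170 + 3·(-432) − 2·174 = -1474
Change in Q: -1474 − (-2972) = 1498

1498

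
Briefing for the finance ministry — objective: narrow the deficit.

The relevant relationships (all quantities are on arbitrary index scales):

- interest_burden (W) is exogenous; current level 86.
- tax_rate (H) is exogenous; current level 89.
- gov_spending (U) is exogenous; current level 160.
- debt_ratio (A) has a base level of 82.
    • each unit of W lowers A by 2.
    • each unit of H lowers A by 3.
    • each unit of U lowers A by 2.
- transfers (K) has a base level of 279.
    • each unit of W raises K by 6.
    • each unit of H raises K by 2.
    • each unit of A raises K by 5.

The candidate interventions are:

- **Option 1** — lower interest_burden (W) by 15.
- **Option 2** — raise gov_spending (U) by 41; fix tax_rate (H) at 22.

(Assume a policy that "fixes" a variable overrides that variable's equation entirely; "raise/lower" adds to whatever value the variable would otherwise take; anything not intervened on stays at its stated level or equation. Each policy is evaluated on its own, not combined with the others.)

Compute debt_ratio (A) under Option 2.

-558

Option 2 (U + 41, H := 22):
  W = 86
  H = 22
  U = 160 + 41 = 201
  A = 82 − 2·86 − 3·22 − 2·201 = -558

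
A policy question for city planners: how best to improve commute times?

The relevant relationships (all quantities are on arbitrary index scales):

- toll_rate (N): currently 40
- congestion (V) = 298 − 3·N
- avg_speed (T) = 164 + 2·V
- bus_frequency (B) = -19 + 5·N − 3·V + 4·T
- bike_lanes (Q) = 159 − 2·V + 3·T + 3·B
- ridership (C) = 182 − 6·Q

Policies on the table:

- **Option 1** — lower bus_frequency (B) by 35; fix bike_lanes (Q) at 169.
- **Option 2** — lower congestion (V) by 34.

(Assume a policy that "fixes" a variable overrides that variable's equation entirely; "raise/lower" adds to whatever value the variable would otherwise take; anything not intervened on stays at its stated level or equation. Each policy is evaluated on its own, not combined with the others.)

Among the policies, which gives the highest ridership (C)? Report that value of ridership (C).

-832

Option 1 (B − 35, Q := 169):
  N = 40
  V = 298 − 3·40 = 178
  T = 164 + 2·178 = 520
  B = -19 + 5·40 − 3·178 + 4·520 (−35 from intervention) = 1692
  Q = 169
  C = 182 − 6·169 = -832
Option 2 (V − 34):
  N = 40
  V = 298 − 3·40 (−34 from intervention) = 144
  T = 164 + 2·144 = 452
  B = -19 + 5·40 − 3·144 + 4·452 = 1557
  Q = 159 − 2·144 + 3·452 + 3·1557 = 5898
  C = 182 − 6·5898 = -35206
Comparing — Option 1: C=-832, Option 2: C=-35206. Highest is -832 (Option 1).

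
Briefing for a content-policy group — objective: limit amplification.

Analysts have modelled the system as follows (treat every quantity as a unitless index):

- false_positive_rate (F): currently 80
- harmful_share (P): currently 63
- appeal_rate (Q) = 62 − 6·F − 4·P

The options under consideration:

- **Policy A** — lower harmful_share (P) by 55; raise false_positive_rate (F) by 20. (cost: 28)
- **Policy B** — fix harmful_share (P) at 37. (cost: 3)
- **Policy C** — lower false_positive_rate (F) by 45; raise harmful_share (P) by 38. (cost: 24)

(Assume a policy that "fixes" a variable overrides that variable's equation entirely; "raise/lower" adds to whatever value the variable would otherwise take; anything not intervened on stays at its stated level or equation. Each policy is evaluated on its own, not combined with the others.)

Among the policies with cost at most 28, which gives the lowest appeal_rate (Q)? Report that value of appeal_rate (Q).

-570

Policy A (P − 55, F + 20):
  F = 80 + 20 = 100
  P = 63 − 55 = 8
  Q = 62 − 6·100 − 4·8 = -570
Policy B (P := 37):
  F = 80
  P = 37
  Q = 62 − 6·80 − 4·37 = -566
Policy C (F − 45, P + 38):
  F = 80 − 45 = 35
  P = 63 + 38 = 101
  Q = 62 − 6·35 − 4·101 = -552
Comparing — Policy A: Q=-570, Policy B: Q=-566, Policy C: Q=-552. Lowest is -570 (Policy A).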